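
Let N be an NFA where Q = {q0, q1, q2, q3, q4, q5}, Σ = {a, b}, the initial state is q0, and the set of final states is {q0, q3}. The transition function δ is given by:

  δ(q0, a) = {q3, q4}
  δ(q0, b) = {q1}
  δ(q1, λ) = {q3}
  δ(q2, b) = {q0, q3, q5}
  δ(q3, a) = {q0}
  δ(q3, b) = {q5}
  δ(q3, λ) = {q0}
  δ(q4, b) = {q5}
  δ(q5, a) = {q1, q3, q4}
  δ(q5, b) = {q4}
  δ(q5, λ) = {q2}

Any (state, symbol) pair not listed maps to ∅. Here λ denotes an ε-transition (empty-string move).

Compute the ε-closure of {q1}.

{q0, q1, q3}

Begin with {q1}.
ε-move q1 → q3; add q3.
ε-move q3 → q0; add q0.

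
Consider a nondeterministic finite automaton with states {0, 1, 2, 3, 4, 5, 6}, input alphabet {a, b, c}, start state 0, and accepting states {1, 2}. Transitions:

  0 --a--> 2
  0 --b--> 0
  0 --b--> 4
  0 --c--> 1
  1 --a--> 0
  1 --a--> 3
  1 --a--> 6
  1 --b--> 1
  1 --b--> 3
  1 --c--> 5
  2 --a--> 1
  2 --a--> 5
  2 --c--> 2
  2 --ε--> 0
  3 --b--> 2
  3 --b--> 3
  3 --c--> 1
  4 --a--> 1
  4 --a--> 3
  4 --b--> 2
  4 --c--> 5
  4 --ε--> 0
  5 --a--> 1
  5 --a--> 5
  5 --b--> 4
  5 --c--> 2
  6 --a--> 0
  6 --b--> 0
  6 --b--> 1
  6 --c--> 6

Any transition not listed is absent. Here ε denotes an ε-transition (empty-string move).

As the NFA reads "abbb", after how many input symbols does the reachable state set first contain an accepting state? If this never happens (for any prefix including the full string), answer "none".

Start in {0}.
Read 'a': {0} → {0, 2}.
None of the earlier sets intersect F, but {0, 2} does.

1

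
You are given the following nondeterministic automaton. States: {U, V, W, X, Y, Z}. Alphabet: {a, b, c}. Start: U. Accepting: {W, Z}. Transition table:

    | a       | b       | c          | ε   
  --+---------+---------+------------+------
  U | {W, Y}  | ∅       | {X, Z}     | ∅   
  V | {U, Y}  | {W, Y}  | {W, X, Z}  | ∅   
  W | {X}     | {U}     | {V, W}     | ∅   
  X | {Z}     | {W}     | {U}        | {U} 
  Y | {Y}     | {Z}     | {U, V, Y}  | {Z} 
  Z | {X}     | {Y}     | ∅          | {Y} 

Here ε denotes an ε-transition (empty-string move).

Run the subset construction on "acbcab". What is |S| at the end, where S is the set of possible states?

4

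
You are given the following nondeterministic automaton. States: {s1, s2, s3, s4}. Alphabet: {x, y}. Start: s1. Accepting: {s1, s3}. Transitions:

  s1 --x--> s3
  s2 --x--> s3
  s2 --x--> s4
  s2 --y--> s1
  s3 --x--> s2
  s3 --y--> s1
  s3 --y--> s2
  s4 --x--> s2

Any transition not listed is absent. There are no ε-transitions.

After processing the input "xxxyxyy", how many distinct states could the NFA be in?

Start in {s1}.
Read 'x': s1→{s3}; now {s3}.
Read 'x': s3→{s2}; now {s2}.
Read 'x': s2→{s3, s4}; now {s3, s4}.
Read 'y': s3→{s1, s2}, s4→∅; now {s1, s2}.
Read 'x': s1→{s3}, s2→{s3, s4}; now {s3, s4}.
Read 'y': s3→{s1, s2}, s4→∅; now {s1, s2}.
Read 'y': s1→∅, s2→{s1}; now {s1}.
That set has 1 state.

1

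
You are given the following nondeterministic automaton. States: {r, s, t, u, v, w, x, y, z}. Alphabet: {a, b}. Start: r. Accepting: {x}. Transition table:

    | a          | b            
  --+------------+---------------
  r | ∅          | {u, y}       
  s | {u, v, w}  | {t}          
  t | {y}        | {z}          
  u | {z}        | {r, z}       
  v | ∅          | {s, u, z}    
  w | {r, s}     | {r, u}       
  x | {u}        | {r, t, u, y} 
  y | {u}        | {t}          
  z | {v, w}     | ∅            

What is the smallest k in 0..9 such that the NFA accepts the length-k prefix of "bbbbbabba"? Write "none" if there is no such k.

none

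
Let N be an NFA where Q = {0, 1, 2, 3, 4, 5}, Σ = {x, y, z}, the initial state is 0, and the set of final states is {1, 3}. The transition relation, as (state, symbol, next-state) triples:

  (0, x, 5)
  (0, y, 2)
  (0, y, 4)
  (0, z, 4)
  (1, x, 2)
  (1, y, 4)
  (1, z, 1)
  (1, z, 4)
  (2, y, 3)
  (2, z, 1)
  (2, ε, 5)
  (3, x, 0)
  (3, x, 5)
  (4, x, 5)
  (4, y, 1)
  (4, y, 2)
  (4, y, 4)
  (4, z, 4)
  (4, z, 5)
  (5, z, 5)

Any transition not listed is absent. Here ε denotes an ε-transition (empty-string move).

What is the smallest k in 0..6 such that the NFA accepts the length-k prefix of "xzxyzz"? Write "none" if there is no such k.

none

Start in {0}.
Read 'x': {0} → {5}.
Read 'z': {5} → {5}.
Read 'x': {5} → ∅.
The set is empty and remains empty for the remaining 3 symbols.
No reachable set along the way intersects F.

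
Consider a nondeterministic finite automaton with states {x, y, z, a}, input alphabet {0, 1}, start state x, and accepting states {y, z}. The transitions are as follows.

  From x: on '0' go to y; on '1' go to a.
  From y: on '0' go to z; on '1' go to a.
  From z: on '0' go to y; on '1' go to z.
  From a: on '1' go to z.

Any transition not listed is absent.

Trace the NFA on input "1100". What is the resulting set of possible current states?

{z}

Start in {x}.
Read '1': {x} → {a}.
Read '1': {a} → {z}.
Read '0': {z} → {y}.
Read '0': {y} → {z}.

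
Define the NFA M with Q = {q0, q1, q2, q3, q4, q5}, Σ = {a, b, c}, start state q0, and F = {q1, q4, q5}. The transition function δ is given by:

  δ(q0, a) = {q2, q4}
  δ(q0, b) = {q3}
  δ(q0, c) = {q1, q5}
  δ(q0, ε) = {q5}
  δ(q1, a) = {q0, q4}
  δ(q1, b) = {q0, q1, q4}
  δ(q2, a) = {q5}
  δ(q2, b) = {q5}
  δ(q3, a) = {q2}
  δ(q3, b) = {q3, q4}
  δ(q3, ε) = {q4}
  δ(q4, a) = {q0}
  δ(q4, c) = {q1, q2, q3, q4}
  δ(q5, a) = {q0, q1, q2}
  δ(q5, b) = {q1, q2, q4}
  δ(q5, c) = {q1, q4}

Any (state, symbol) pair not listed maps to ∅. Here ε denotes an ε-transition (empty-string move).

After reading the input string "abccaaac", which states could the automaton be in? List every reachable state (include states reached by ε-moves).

{q1, q2, q3, q4, q5}

Start: ε-closure({q0}) = {q0, q5}.
Read 'a': {q0, q5} → {q0, q1, q2, q4, q5}.
Read 'b': {q0, q1, q2, q4, q5} → {q0, q1, q2, q3, q4, q5}.
Read 'c': {q0, q1, q2, q3, q4, q5} → {q1, q2, q3, q4, q5}.
Read 'c': {q1, q2, q3, q4, q5} → {q1, q2, q3, q4}.
Read 'a': {q1, q2, q3, q4} → {q0, q2, q4, q5}.
Read 'a': {q0, q2, q4, q5} → {q0, q1, q2, q4, q5}.
Read 'a': {q0, q1, q2, q4, q5} → {q0, q1, q2, q4, q5}.
Read 'c': {q0, q1, q2, q4, q5} → {q1, q2, q3, q4, q5}.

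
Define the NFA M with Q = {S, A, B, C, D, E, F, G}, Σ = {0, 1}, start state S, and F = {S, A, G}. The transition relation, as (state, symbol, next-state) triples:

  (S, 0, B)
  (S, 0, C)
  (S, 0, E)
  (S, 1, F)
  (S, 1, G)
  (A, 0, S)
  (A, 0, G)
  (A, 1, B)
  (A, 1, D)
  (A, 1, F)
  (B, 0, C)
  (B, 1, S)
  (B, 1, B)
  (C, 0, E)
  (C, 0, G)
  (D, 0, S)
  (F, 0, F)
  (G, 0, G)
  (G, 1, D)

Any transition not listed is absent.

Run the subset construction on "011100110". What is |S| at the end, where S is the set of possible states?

Start in {S}.
Read '0': S→{B, C, E}; now {B, C, E}.
Read '1': B→{S, B}, C→∅, E→∅; now {S, B}.
Read '1': S→{F, G}, B→{S, B}; now {S, B, F, G}.
Read '1': S→{F, G}, B→{S, B}, F→∅, G→{D}; now {S, B, D, F, G}.
Read '0': S→{B, C, E}, B→{C}, D→{S}, F→{F}, G→{G}; now {S, B, C, E, F, G}.
Read '0': S→{B, C, E}, B→{C}, C→{E, G}, E→∅, F→{F}, G→{G}; now {B, C, E, F, G}.
Read '1': B→{S, B}, C→∅, E→∅, F→∅, G→{D}; now {S, B, D}.
Read '1': S→{F, G}, B→{S, B}, D→∅; now {S, B, F, G}.
Read '0': S→{B, C, E}, B→{C}, F→{F}, G→{G}; now {B, C, E, F, G}.
That set has 5 states.

5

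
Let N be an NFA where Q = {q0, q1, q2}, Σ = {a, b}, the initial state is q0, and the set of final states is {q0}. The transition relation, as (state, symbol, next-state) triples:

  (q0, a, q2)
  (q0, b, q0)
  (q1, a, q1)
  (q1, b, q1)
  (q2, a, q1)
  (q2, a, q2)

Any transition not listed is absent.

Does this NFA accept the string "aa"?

Start in {q0}.
Read 'a': {q0} → {q2}.
Read 'a': {q2} → {q1, q2}.
The final set {q1, q2} contains no accepting state.

No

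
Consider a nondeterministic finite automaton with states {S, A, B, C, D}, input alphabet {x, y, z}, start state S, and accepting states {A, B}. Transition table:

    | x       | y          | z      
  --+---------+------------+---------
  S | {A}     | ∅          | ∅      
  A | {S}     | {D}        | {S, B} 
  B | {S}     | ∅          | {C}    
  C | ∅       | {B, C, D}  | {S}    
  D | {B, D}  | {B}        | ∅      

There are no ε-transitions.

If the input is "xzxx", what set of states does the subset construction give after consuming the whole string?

{S, A}

Start in {S}.
Read 'x': S→{A}; now {A}.
Read 'z': A→{S, B}; now {S, B}.
Read 'x': S→{A}, B→{S}; now {S, A}.
Read 'x': S→{A}, A→{S}; now {S, A}.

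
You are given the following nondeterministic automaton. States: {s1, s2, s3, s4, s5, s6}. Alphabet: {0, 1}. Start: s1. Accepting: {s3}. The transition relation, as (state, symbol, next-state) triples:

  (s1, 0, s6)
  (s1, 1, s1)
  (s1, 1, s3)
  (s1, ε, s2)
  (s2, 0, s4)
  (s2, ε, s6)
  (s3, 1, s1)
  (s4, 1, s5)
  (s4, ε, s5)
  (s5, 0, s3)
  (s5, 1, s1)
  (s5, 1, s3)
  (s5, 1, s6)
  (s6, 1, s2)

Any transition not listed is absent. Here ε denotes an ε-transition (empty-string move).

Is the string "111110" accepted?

Start: ε-closure({s1}) = {s1, s2, s6}.
Read '1': {s1, s2, s6} → {s1, s2, s3, s6}.
Read '1': {s1, s2, s3, s6} → {s1, s2, s3, s6}.
Read '1': {s1, s2, s3, s6} → {s1, s2, s3, s6}.
Read '1': {s1, s2, s3, s6} → {s1, s2, s3, s6}.
Read '1': {s1, s2, s3, s6} → {s1, s2, s3, s6}.
Read '0': {s1, s2, s3, s6} → {s4, s5, s6}.
The final set {s4, s5, s6} contains no accepting state.

No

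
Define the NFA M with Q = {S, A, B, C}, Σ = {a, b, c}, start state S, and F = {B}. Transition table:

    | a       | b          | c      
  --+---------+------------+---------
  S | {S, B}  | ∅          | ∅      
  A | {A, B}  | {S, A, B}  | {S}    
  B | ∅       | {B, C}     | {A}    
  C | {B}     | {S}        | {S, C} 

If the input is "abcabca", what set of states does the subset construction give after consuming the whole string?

Start in {S}.
Read 'a': S→{S, B}; now {S, B}.
Read 'b': S→∅, B→{B, C}; now {B, C}.
Read 'c': B→{A}, C→{S, C}; now {S, A, C}.
Read 'a': S→{S, B}, A→{A, B}, C→{B}; now {S, A, B}.
Read 'b': S→∅, A→{S, A, B}, B→{B, C}; now {S, A, B, C}.
Read 'c': S→∅, A→{S}, B→{A}, C→{S, C}; now {S, A, C}.
Read 'a': S→{S, B}, A→{A, B}, C→{B}; now {S, A, B}.

{S, A, B}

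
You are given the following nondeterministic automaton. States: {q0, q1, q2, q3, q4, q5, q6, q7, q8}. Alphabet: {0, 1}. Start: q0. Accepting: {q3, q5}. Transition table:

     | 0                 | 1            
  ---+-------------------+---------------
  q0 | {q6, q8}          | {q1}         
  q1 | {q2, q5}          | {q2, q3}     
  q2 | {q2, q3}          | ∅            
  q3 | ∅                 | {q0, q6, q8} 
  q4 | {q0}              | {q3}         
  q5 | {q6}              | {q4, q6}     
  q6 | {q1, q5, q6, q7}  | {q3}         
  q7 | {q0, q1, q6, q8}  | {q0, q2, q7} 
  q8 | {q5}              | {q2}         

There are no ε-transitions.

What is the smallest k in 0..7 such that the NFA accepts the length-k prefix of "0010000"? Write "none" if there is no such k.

2

Start in {q0}.
Read '0': {q0} → {q6, q8}.
Read '0': {q6, q8} → {q1, q5, q6, q7}.
None of the earlier sets intersect F, but {q1, q5, q6, q7} does.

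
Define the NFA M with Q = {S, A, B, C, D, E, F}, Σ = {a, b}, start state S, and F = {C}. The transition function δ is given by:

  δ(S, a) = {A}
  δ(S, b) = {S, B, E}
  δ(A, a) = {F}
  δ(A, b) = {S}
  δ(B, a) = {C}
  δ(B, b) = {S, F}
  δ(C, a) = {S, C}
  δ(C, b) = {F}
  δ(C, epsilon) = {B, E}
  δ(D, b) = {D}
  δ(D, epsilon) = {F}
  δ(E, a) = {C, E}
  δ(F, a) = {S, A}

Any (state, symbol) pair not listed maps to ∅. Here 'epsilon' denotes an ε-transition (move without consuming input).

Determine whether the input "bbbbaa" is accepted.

Start in {S}.
Read 'b': S→{S, B, E}; now {S, B, E}.
Read 'b': S→{S, B, E}, B→{S, F}, E→∅; now {S, B, E, F}.
Read 'b': S→{S, B, E}, B→{S, F}, E→∅, F→∅; now {S, B, E, F}.
Read 'b': S→{S, B, E}, B→{S, F}, E→∅, F→∅; now {S, B, E, F}.
Read 'a': S→{A}, B→{C}, E→{C, E}, F→{S, A}; union {S, A, C, E}; ε-closure = {S, A, B, C, E}.
Read 'a': S→{A}, A→{F}, B→{C}, C→{S, C}, E→{C, E}; union {S, A, C, E, F}; ε-closure = {S, A, B, C, E, F}.
The final set {S, A, B, C, E, F} contains the accepting state C.

Yes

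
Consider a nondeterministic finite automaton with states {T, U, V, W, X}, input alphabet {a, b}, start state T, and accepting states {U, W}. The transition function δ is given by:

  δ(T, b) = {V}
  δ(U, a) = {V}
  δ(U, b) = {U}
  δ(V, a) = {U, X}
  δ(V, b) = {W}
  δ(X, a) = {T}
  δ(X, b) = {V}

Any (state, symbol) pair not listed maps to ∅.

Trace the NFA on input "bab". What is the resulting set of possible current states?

{U, V}

Start in {T}.
Read 'b': {T} → {V}.
Read 'a': {V} → {U, X}.
Read 'b': {U, X} → {U, V}.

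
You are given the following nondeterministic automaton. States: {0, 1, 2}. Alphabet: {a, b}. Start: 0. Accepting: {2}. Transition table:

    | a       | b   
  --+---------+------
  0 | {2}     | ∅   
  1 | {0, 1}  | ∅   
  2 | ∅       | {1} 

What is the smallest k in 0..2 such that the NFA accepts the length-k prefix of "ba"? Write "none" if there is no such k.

Start in {0}.
Read 'b': {0} → ∅.
The set is empty and remains empty for the remaining 1 symbol.
No reachable set along the way intersects F.

none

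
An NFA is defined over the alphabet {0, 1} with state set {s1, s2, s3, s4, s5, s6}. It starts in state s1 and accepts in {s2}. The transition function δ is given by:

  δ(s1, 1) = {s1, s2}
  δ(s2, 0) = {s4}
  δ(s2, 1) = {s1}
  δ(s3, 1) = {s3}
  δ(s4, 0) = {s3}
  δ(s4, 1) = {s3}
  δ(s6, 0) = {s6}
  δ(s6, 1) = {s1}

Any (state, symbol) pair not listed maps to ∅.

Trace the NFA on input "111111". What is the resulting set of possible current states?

{s1, s2}

Start in {s1}.
Read '1': s1→{s1, s2}; now {s1, s2}.
Read '1': s1→{s1, s2}, s2→{s1}; now {s1, s2}.
Read '1': s1→{s1, s2}, s2→{s1}; now {s1, s2}.
Read '1': s1→{s1, s2}, s2→{s1}; now {s1, s2}.
Read '1': s1→{s1, s2}, s2→{s1}; now {s1, s2}.
Read '1': s1→{s1, s2}, s2→{s1}; now {s1, s2}.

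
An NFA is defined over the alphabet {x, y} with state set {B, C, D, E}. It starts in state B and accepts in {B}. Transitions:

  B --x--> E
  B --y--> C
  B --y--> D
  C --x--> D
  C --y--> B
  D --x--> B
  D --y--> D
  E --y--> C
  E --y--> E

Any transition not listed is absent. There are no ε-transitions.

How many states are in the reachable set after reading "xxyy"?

0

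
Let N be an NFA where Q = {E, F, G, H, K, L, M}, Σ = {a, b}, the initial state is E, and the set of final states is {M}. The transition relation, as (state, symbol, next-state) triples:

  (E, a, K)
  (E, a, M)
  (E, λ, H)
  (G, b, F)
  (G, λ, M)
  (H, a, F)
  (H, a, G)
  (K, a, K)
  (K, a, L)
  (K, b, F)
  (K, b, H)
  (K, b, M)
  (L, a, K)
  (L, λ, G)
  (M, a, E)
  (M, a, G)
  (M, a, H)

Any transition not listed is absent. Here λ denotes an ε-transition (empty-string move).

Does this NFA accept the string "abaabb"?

Start: ε-closure({E}) = {E, H}.
Read 'a': E→{K, M}, H→{F, G}; now {F, G, K, M}.
Read 'b': F→∅, G→{F}, K→{F, H, M}, M→∅; now {F, H, M}.
Read 'a': F→∅, H→{F, G}, M→{E, G, H}; union {E, F, G, H}; ε-closure = {E, F, G, H, M}.
Read 'a': E→{K, M}, F→∅, G→∅, H→{F, G}, M→{E, G, H}; now {E, F, G, H, K, M}.
Read 'b': E→∅, F→∅, G→{F}, H→∅, K→{F, H, M}, M→∅; now {F, H, M}.
Read 'b': F→∅, H→∅, M→∅; now ∅.
The final set ∅ contains no accepting state.

No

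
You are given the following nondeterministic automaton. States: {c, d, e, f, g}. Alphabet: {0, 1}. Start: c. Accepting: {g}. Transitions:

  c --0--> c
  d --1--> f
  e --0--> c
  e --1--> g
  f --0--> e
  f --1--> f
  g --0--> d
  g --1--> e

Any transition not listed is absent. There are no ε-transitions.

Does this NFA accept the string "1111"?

No

Start in {c}.
Read '1': {c} → ∅.
The set is empty and remains empty for the remaining 3 symbols.
The final set ∅ contains no accepting state.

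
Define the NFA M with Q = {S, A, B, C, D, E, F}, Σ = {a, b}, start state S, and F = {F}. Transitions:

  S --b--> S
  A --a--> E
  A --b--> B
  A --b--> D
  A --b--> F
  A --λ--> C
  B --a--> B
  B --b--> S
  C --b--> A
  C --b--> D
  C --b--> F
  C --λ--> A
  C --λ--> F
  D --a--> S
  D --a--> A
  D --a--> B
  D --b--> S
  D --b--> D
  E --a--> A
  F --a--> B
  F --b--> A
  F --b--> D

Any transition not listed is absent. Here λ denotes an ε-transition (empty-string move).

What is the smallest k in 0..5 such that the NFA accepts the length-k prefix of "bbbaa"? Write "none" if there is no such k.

none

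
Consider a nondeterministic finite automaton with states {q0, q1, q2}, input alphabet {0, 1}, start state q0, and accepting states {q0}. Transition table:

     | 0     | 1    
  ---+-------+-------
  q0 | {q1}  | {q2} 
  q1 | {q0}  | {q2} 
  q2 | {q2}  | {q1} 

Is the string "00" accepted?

Start in {q0}.
Read '0': q0→{q1}; now {q1}.
Read '0': q1→{q0}; now {q0}.
The final set {q0} contains the accepting state q0.

Yes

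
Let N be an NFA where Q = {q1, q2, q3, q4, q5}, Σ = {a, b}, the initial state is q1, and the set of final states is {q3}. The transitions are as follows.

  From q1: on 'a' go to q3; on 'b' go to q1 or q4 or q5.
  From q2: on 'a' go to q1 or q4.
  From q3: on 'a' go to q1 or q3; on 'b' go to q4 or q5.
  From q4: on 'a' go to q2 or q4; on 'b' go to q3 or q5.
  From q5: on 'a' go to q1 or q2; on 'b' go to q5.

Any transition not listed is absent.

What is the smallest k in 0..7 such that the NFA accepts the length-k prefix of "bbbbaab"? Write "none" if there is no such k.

2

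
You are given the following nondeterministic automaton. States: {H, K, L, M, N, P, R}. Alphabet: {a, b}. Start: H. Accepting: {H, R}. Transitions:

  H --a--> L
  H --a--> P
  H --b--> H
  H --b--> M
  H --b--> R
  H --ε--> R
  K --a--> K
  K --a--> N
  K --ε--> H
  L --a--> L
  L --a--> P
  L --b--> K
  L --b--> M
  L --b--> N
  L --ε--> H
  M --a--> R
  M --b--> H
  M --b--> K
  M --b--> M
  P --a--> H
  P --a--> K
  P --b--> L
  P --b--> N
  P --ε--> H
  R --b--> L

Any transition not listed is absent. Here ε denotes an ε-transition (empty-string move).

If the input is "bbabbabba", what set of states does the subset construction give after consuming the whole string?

{H, K, L, N, P, R}

Start: ε-closure({H}) = {H, R}.
Read 'b': H→{H, M, R}, R→{L}; now {H, L, M, R}.
Read 'b': H→{H, M, R}, L→{K, M, N}, M→{H, K, M}, R→{L}; now {H, K, L, M, N, R}.
Read 'a': H→{L, P}, K→{K, N}, L→{L, P}, M→{R}, N→∅, R→∅; union {K, L, N, P, R}; ε-closure = {H, K, L, N, P, R}.
Read 'b': H→{H, M, R}, K→∅, L→{K, M, N}, N→∅, P→{L, N}, R→{L}; now {H, K, L, M, N, R}.
Read 'b': H→{H, M, R}, K→∅, L→{K, M, N}, M→{H, K, M}, N→∅, R→{L}; now {H, K, L, M, N, R}.
Read 'a': H→{L, P}, K→{K, N}, L→{L, P}, M→{R}, N→∅, R→∅; union {K, L, N, P, R}; ε-closure = {H, K, L, N, P, R}.
Read 'b': H→{H, M, R}, K→∅, L→{K, M, N}, N→∅, P→{L, N}, R→{L}; now {H, K, L, M, N, R}.
Read 'b': H→{H, M, R}, K→∅, L→{K, M, N}, M→{H, K, M}, N→∅, R→{L}; now {H, K, L, M, N, R}.
Read 'a': H→{L, P}, K→{K, N}, L→{L, P}, M→{R}, N→∅, R→∅; union {K, L, N, P, R}; ε-closure = {H, K, L, N, P, R}.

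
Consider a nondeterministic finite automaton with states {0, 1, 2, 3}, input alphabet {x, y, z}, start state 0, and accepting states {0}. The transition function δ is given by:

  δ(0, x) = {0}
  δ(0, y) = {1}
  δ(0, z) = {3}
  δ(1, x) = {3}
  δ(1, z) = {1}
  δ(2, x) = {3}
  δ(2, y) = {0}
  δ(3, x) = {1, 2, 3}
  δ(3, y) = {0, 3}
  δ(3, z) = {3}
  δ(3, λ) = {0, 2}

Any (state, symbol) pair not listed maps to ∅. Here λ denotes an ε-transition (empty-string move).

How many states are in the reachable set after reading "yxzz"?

3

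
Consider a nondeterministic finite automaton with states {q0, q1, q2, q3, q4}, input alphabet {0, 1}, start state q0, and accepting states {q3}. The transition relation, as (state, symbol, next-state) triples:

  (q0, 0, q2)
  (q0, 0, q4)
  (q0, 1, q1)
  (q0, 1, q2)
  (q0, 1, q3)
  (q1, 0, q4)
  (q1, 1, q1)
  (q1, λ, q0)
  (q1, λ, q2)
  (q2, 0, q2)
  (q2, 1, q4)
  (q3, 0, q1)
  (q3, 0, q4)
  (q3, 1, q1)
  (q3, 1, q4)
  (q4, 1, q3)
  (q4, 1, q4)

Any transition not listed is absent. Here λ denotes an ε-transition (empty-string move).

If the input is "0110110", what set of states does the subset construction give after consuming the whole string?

{q0, q1, q2, q4}

Start in {q0}.
Read '0': {q0} → {q2, q4}.
Read '1': {q2, q4} → {q3, q4}.
Read '1': {q3, q4} → {q0, q1, q2, q3, q4}.
Read '0': {q0, q1, q2, q3, q4} → {q0, q1, q2, q4}.
Read '1': {q0, q1, q2, q4} → {q0, q1, q2, q3, q4}.
Read '1': {q0, q1, q2, q3, q4} → {q0, q1, q2, q3, q4}.
Read '0': {q0, q1, q2, q3, q4} → {q0, q1, q2, q4}.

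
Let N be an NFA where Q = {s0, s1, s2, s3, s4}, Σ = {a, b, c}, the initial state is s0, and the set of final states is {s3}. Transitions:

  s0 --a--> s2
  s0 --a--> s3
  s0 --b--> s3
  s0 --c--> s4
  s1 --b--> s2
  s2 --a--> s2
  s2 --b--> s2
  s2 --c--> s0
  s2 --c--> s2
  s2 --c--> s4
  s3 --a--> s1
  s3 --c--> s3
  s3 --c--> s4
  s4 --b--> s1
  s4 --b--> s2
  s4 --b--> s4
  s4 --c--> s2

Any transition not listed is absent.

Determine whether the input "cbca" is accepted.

Start in {s0}.
Read 'c': s0→{s4}; now {s4}.
Read 'b': s4→{s1, s2, s4}; now {s1, s2, s4}.
Read 'c': s1→∅, s2→{s0, s2, s4}, s4→{s2}; now {s0, s2, s4}.
Read 'a': s0→{s2, s3}, s2→{s2}, s4→∅; now {s2, s3}.
The final set {s2, s3} contains the accepting state s3.

Yes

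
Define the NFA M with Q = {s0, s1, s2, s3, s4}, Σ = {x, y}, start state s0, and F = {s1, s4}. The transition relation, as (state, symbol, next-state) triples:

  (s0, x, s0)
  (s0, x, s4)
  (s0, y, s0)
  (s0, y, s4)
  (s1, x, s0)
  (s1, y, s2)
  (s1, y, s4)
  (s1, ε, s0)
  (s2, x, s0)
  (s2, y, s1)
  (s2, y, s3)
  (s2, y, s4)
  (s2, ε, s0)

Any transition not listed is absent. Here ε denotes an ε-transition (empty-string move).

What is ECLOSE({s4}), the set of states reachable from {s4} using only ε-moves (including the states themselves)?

Begin with {s4}.
No ε-moves leave this set, so the closure equals the set itself.

{s4}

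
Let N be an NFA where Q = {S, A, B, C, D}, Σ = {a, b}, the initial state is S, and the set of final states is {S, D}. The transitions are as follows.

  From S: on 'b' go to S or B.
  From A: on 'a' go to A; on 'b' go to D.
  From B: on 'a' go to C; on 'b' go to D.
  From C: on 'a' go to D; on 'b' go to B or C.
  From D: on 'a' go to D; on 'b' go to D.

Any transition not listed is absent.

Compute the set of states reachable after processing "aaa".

∅

Start in {S}.
Read 'a': S→∅; now ∅.
The set is empty and remains empty for the remaining 2 symbols.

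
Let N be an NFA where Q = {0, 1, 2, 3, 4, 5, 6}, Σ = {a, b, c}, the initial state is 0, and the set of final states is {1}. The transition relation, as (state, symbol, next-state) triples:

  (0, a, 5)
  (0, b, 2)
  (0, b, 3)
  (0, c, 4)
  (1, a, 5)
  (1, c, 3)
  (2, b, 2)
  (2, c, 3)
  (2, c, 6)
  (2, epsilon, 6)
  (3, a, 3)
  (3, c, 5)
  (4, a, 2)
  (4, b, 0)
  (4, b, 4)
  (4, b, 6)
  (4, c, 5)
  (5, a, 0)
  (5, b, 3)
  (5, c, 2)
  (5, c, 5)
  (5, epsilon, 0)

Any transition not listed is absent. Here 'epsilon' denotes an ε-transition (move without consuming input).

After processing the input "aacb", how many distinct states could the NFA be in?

5

Start in {0}.
Read 'a': 0→{5}; union {5}; ε-closure = {0, 5}.
Read 'a': 0→{5}, 5→{0}; now {0, 5}.
Read 'c': 0→{4}, 5→{2, 5}; union {2, 4, 5}; ε-closure = {0, 2, 4, 5, 6}.
Read 'b': 0→{2, 3}, 2→{2}, 4→{0, 4, 6}, 5→{3}, 6→∅; now {0, 2, 3, 4, 6}.
That set has 5 states.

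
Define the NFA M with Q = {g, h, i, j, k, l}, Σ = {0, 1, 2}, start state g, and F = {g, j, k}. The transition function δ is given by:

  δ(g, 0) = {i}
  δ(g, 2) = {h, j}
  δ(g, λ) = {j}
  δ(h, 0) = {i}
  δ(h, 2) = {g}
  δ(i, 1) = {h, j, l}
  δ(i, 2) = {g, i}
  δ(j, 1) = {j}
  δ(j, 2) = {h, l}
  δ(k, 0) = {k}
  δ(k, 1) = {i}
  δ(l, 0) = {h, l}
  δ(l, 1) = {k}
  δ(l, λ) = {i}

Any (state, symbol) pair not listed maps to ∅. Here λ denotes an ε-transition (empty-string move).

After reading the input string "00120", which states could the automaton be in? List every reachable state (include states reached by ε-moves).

Start: ε-closure({g}) = {g, j}.
Read '0': g→{i}, j→∅; now {i}.
Read '0': i→∅; now ∅.
The set is empty and remains empty for the remaining 3 symbols.

∅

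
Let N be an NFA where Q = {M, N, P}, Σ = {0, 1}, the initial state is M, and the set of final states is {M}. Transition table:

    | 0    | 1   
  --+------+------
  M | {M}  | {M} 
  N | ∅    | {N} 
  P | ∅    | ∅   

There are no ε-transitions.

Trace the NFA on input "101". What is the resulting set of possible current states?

{M}

Start in {M}.
Read '1': {M} → {M}.
Read '0': {M} → {M}.
Read '1': {M} → {M}.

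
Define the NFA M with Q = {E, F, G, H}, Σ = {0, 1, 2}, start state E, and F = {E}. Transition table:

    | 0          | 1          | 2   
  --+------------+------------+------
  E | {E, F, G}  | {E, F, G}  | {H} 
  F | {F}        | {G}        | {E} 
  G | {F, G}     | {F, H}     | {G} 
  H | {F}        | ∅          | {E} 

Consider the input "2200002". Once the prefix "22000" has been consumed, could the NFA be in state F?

Yes

Start in {E}.
Read '2': E→{H}; now {H}.
Read '2': H→{E}; now {E}.
Read '0': E→{E, F, G}; now {E, F, G}.
Read '0': E→{E, F, G}, F→{F}, G→{F, G}; now {E, F, G}.
Read '0': E→{E, F, G}, F→{F}, G→{F, G}; now {E, F, G}.
State F is in {E, F, G}.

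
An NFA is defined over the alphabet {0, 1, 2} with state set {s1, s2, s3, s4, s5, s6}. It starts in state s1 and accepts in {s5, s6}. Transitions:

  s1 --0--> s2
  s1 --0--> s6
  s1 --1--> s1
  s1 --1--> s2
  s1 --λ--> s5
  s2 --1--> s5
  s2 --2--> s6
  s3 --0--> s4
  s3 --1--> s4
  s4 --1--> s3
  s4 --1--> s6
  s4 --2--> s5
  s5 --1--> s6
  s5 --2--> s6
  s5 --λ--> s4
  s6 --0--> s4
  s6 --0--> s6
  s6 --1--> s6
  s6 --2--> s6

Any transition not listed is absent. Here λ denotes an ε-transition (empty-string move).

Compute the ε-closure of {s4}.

Begin with {s4}.
No ε-moves leave this set, so the closure equals the set itself.

{s4}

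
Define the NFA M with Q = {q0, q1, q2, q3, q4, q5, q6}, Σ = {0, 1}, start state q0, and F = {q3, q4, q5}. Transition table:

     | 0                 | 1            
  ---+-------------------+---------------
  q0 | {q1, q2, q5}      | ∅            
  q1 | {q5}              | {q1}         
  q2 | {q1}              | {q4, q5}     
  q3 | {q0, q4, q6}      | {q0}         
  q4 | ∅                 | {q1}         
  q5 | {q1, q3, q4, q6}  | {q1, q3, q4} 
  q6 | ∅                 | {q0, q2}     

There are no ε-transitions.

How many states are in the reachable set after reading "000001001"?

6

Start in {q0}.
Read '0': q0→{q1, q2, q5}; now {q1, q2, q5}.
Read '0': q1→{q5}, q2→{q1}, q5→{q1, q3, q4, q6}; now {q1, q3, q4, q5, q6}.
Read '0': q1→{q5}, q3→{q0, q4, q6}, q4→∅, q5→{q1, q3, q4, q6}, q6→∅; now {q0, q1, q3, q4, q5, q6}.
Read '0': q0→{q1, q2, q5}, q1→{q5}, q3→{q0, q4, q6}, q4→∅, q5→{q1, q3, q4, q6}, q6→∅; now {q0, q1, q2, q3, q4, q5, q6}.
Read '0': q0→{q1, q2, q5}, q1→{q5}, q2→{q1}, q3→{q0, q4, q6}, q4→∅, q5→{q1, q3, q4, q6}, q6→∅; now {q0, q1, q2, q3, q4, q5, q6}.
Read '1': q0→∅, q1→{q1}, q2→{q4, q5}, q3→{q0}, q4→{q1}, q5→{q1, q3, q4}, q6→{q0, q2}; now {q0, q1, q2, q3, q4, q5}.
Read '0': q0→{q1, q2, q5}, q1→{q5}, q2→{q1}, q3→{q0, q4, q6}, q4→∅, q5→{q1, q3, q4, q6}; now {q0, q1, q2, q3, q4, q5, q6}.
Read '0': q0→{q1, q2, q5}, q1→{q5}, q2→{q1}, q3→{q0, q4, q6}, q4→∅, q5→{q1, q3, q4, q6}, q6→∅; now {q0, q1, q2, q3, q4, q5, q6}.
Read '1': q0→∅, q1→{q1}, q2→{q4, q5}, q3→{q0}, q4→{q1}, q5→{q1, q3, q4}, q6→{q0, q2}; now {q0, q1, q2, q3, q4, q5}.
That set has 6 states.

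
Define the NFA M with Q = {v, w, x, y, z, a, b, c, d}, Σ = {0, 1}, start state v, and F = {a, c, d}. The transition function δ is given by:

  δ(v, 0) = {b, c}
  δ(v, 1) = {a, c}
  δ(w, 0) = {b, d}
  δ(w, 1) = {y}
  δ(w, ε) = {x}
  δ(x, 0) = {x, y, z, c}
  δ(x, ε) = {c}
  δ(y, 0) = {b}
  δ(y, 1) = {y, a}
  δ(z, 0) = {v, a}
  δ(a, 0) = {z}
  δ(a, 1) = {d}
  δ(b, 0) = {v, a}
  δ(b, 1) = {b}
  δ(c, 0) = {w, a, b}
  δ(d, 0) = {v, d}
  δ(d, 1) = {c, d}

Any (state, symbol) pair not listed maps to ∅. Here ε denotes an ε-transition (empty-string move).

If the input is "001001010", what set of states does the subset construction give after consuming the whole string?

{v, w, x, z, a, b, c, d}

Start in {v}.
Read '0': {v} → {b, c}.
Read '0': {b, c} → {v, w, x, a, b, c}.
Read '1': {v, w, x, a, b, c} → {y, a, b, c, d}.
Read '0': {y, a, b, c, d} → {v, w, x, z, a, b, c, d}.
Read '0': {v, w, x, z, a, b, c, d} → {v, w, x, y, z, a, b, c, d}.
Read '1': {v, w, x, y, z, a, b, c, d} → {y, a, b, c, d}.
Read '0': {y, a, b, c, d} → {v, w, x, z, a, b, c, d}.
Read '1': {v, w, x, z, a, b, c, d} → {y, a, b, c, d}.
Read '0': {y, a, b, c, d} → {v, w, x, z, a, b, c, d}.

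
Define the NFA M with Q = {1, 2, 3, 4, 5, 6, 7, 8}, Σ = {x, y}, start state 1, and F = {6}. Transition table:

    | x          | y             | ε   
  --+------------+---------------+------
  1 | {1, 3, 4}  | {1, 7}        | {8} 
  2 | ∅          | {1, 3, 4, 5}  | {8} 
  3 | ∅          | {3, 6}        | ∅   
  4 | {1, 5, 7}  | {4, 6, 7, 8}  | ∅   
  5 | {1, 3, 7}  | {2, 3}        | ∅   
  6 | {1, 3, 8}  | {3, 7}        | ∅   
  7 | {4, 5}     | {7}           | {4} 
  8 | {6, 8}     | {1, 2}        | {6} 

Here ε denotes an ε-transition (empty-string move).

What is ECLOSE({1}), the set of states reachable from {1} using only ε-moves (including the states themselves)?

{1, 6, 8}

Begin with {1}.
ε-move 1 → 8; add 8.
ε-move 8 → 6; add 6.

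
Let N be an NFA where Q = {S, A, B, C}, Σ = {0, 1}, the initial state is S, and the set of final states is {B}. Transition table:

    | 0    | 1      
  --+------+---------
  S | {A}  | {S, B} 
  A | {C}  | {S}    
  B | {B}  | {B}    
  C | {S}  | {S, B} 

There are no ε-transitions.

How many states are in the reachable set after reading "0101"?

1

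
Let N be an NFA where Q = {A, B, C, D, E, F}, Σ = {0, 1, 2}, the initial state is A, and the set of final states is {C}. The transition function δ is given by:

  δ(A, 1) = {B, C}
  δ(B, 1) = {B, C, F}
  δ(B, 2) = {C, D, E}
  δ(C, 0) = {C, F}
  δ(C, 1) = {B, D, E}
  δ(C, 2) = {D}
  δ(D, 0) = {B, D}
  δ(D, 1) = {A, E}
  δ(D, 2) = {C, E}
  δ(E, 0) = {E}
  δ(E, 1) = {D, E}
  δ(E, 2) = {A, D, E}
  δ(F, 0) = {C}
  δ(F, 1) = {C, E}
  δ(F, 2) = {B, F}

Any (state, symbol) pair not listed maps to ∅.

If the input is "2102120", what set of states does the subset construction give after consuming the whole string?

Start in {A}.
Read '2': A→∅; now ∅.
The set is empty and remains empty for the remaining 6 symbols.

∅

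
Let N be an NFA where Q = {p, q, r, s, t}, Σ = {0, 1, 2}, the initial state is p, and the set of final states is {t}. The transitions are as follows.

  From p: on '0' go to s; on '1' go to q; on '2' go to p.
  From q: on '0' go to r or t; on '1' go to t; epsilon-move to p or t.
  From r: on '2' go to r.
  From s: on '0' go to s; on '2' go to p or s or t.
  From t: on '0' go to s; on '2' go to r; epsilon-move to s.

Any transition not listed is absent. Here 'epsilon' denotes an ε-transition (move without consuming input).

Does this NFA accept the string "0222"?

Start in {p}.
Read '0': {p} → {s}.
Read '2': {s} → {p, s, t}.
Read '2': {p, s, t} → {p, r, s, t}.
Read '2': {p, r, s, t} → {p, r, s, t}.
The final set {p, r, s, t} contains the accepting state t.

Yes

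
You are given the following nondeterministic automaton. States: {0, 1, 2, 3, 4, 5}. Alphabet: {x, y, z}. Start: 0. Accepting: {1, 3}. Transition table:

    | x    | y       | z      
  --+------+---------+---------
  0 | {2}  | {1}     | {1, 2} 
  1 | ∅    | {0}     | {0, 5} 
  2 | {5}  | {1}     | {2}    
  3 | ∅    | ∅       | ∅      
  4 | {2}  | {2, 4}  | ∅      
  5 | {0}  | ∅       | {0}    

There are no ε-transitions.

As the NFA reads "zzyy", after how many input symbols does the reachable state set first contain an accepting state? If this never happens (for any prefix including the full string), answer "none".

1

Start in {0}.
Read 'z': 0→{1, 2}; now {1, 2}.
None of the earlier sets intersect F, but {1, 2} does.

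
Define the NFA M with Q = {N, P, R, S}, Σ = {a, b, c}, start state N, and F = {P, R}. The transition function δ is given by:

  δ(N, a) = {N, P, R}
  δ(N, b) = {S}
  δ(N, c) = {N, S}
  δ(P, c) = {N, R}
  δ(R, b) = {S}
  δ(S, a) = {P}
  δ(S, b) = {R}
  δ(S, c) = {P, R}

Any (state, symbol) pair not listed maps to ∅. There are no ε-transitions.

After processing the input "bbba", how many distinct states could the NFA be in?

1

Start in {N}.
Read 'b': {N} → {S}.
Read 'b': {S} → {R}.
Read 'b': {R} → {S}.
Read 'a': {S} → {P}.
That set has 1 state.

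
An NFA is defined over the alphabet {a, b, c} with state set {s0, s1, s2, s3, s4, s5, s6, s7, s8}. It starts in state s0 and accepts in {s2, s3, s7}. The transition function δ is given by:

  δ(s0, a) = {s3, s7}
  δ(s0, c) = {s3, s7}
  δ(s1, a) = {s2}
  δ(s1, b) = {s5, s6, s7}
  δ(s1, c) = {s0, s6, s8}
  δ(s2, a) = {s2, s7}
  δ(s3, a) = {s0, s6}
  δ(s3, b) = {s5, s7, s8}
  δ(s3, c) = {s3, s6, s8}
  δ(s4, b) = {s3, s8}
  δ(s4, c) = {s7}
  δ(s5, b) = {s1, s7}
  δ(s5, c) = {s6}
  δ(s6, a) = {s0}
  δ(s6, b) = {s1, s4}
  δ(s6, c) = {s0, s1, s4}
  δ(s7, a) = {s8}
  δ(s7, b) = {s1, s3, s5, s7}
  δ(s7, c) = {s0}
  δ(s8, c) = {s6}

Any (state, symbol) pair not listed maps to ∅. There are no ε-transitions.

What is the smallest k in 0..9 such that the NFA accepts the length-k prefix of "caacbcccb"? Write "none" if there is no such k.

Start in {s0}.
Read 'c': {s0} → {s3, s7}.
None of the earlier sets intersect F, but {s3, s7} does.

1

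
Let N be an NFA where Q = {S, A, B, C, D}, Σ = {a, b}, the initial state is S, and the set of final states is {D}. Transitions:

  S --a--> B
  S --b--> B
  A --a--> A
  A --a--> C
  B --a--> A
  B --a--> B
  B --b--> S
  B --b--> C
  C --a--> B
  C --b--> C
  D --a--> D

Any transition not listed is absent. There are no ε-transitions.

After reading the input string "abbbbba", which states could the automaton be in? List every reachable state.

Start in {S}.
Read 'a': S→{B}; now {B}.
Read 'b': B→{S, C}; now {S, C}.
Read 'b': S→{B}, C→{C}; now {B, C}.
Read 'b': B→{S, C}, C→{C}; now {S, C}.
Read 'b': S→{B}, C→{C}; now {B, C}.
Read 'b': B→{S, C}, C→{C}; now {S, C}.
Read 'a': S→{B}, C→{B}; now {B}.

{B}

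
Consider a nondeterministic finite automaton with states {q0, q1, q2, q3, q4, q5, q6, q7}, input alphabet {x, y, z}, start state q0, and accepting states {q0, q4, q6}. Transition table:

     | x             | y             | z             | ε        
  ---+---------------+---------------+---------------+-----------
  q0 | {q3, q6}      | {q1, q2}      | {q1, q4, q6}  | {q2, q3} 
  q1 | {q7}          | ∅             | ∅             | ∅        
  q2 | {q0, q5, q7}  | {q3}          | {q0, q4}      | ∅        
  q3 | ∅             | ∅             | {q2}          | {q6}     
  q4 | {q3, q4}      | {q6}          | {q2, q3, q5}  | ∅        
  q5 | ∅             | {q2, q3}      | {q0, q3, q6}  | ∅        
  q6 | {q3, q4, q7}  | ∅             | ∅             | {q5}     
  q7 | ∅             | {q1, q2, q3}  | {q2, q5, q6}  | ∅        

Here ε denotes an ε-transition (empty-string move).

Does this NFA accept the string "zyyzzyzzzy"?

Yes

Start: ε-closure({q0}) = {q0, q2, q3, q5, q6}.
Read 'z': {q0, q2, q3, q5, q6} → {q0, q1, q2, q3, q4, q5, q6}.
Read 'y': {q0, q1, q2, q3, q4, q5, q6} → {q1, q2, q3, q5, q6}.
Read 'y': {q1, q2, q3, q5, q6} → {q2, q3, q5, q6}.
Read 'z': {q2, q3, q5, q6} → {q0, q2, q3, q4, q5, q6}.
Read 'z': {q0, q2, q3, q4, q5, q6} → {q0, q1, q2, q3, q4, q5, q6}.
Read 'y': {q0, q1, q2, q3, q4, q5, q6} → {q1, q2, q3, q5, q6}.
Read 'z': {q1, q2, q3, q5, q6} → {q0, q2, q3, q4, q5, q6}.
Read 'z': {q0, q2, q3, q4, q5, q6} → {q0, q1, q2, q3, q4, q5, q6}.
Read 'z': {q0, q1, q2, q3, q4, q5, q6} → {q0, q1, q2, q3, q4, q5, q6}.
Read 'y': {q0, q1, q2, q3, q4, q5, q6} → {q1, q2, q3, q5, q6}.
The final set {q1, q2, q3, q5, q6} contains the accepting state q6.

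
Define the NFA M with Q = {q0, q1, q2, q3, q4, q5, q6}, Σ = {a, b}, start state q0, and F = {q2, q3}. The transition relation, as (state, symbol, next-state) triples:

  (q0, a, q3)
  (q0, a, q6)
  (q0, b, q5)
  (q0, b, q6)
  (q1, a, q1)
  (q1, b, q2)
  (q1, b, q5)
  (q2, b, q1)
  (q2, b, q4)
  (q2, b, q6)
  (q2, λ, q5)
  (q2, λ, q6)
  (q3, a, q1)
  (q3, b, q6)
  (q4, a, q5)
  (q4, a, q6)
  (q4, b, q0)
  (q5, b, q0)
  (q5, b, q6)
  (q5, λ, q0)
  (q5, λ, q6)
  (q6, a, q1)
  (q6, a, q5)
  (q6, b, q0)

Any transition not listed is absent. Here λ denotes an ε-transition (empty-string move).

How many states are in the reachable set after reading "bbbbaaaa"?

Start in {q0}.
Read 'b': q0→{q5, q6}; union {q5, q6}; ε-closure = {q0, q5, q6}.
Read 'b': q0→{q5, q6}, q5→{q0, q6}, q6→{q0}; now {q0, q5, q6}.
Read 'b': q0→{q5, q6}, q5→{q0, q6}, q6→{q0}; now {q0, q5, q6}.
Read 'b': q0→{q5, q6}, q5→{q0, q6}, q6→{q0}; now {q0, q5, q6}.
Read 'a': q0→{q3, q6}, q5→∅, q6→{q1, q5}; union {q1, q3, q5, q6}; ε-closure = {q0, q1, q3, q5, q6}.
Read 'a': q0→{q3, q6}, q1→{q1}, q3→{q1}, q5→∅, q6→{q1, q5}; union {q1, q3, q5, q6}; ε-closure = {q0, q1, q3, q5, q6}.
Read 'a': q0→{q3, q6}, q1→{q1}, q3→{q1}, q5→∅, q6→{q1, q5}; union {q1, q3, q5, q6}; ε-closure = {q0, q1, q3, q5, q6}.
Read 'a': q0→{q3, q6}, q1→{q1}, q3→{q1}, q5→∅, q6→{q1, q5}; union {q1, q3, q5, q6}; ε-closure = {q0, q1, q3, q5, q6}.
That set has 5 states.

5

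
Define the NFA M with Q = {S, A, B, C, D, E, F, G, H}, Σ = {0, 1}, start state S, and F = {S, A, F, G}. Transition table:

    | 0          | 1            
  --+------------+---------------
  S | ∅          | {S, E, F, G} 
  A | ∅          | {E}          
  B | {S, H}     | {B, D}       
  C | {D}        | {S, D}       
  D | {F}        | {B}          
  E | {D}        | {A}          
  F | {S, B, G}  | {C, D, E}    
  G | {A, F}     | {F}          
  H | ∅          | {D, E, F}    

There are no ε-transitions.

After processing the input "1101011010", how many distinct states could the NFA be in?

Start in {S}.
Read '1': {S} → {S, E, F, G}.
Read '1': {S, E, F, G} → {S, A, C, D, E, F, G}.
Read '0': {S, A, C, D, E, F, G} → {S, A, B, D, F, G}.
Read '1': {S, A, B, D, F, G} → {S, B, C, D, E, F, G}.
Read '0': {S, B, C, D, E, F, G} → {S, A, B, D, F, G, H}.
Read '1': {S, A, B, D, F, G, H} → {S, B, C, D, E, F, G}.
Read '1': {S, B, C, D, E, F, G} → {S, A, B, C, D, E, F, G}.
Read '0': {S, A, B, C, D, E, F, G} → {S, A, B, D, F, G, H}.
Read '1': {S, A, B, D, F, G, H} → {S, B, C, D, E, F, G}.
Read '0': {S, B, C, D, E, F, G} → {S, A, B, D, F, G, H}.
That set has 7 states.

7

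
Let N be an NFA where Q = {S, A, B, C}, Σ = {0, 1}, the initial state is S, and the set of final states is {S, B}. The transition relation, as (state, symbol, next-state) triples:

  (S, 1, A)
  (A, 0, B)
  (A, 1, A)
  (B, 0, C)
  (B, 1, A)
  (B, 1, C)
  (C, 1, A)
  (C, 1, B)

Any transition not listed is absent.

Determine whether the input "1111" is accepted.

No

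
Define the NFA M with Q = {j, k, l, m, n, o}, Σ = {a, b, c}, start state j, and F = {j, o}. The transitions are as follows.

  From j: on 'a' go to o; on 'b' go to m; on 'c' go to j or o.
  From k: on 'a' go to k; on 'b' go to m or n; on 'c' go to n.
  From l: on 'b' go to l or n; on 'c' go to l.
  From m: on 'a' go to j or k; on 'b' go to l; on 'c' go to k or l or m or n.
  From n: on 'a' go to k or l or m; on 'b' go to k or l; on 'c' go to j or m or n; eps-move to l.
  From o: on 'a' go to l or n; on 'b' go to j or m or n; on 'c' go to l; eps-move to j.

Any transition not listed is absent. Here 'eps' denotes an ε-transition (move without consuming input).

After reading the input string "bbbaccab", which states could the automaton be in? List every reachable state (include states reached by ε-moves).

{j, l, m, n}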